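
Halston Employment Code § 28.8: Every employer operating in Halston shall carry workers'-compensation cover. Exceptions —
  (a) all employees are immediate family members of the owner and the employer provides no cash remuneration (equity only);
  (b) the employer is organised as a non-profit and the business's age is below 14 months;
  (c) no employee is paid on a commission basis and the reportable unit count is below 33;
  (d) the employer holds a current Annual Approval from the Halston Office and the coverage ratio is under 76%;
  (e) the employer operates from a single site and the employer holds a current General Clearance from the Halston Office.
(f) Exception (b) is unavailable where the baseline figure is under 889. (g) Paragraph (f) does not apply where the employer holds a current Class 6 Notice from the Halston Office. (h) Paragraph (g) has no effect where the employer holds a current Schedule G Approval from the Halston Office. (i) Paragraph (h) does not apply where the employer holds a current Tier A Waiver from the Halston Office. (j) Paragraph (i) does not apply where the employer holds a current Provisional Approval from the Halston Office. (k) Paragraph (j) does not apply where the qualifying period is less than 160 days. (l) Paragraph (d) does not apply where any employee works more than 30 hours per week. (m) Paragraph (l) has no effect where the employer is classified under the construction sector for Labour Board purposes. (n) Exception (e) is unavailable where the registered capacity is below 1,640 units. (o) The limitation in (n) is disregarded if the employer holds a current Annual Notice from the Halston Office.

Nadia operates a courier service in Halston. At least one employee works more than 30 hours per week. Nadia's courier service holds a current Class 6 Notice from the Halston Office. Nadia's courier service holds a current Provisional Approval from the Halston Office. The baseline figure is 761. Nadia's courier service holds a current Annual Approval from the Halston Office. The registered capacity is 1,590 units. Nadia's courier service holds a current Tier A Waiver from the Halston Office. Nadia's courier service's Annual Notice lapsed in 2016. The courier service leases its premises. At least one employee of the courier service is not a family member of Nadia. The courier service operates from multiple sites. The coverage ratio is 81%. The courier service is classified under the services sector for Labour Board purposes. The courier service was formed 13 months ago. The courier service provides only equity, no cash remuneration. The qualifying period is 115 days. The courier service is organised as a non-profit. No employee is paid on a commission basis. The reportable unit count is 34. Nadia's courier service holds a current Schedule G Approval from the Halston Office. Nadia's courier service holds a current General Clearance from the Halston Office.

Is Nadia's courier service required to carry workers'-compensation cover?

No — exception (b) applies; Nadia's courier service is not required to carry workers'-compensation cover.

Exception (a) requires that all employees are immediate family members of the owner; but at least one employee is not a family member, so (a) is unavailable.
All of (b)'s requirements are met (the employer is a non-profit; the business's age is 13 months, below the 14 months limit). Under paragraphs (f)–(k): (f) would limit (b) — the baseline figure is 761, under the 889 limit — but (g) sets (f) aside: (g) operates against (f): a current Class 6 Notice is held. (h) applies (a current Schedule G Approval is held), but is displaced by (i): (i) operates against (h): a current Tier A Waiver is held. (j) applies (a current Provisional Approval is held), but is displaced by (k): (k) applies — the qualifying period is 115 days, less than the 160 days limit. Exception (b) stands.
Exception (c) does not apply: the reportable unit count is 34, not below 33.
Exception (d) does not apply: the coverage ratio is 81%, not under 76%.
Exception (e) does not apply: the employer operates from multiple sites.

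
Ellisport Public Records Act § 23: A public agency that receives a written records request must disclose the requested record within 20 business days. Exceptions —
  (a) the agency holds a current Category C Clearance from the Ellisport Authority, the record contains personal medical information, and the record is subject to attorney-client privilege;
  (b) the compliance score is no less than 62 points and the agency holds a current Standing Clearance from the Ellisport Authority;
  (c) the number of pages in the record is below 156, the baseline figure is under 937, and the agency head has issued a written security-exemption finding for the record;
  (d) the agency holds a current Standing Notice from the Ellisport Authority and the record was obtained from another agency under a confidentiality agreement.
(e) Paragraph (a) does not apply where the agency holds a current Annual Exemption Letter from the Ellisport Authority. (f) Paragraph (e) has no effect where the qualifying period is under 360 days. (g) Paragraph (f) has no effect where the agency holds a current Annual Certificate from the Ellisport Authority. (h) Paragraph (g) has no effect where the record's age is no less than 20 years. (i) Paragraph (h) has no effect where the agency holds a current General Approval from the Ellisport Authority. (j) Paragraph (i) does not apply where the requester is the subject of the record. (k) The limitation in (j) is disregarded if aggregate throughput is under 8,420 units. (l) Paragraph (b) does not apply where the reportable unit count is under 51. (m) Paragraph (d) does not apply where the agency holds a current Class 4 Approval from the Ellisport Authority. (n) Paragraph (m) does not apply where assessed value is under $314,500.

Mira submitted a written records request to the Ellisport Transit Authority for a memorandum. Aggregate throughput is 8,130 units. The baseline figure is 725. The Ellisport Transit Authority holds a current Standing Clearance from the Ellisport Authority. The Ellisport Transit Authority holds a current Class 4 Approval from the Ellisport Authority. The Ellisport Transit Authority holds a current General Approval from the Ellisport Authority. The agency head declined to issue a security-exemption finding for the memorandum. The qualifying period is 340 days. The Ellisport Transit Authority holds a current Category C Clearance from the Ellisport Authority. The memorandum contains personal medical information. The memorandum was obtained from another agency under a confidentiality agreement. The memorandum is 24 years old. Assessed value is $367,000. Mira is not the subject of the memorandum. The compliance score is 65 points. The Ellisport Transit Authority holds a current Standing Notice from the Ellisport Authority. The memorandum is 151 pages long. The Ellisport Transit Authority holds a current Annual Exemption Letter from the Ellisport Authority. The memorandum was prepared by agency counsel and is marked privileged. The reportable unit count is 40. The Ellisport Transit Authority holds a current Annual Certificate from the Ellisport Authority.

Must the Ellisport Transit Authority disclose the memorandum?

All of (a)'s requirements are met (a current Category C Clearance is held; the memorandum contains personal medical information; the memorandum is privileged). Turning to paragraphs (e)–(k): (e) operates against (a): a current Annual Exemption Letter is held. (f) would limit (e) — the qualifying period is 340 days, under the 360 days limit — but (g) sets (f) aside: (g) operates against (f): a current Annual Certificate is held. (h) would limit (g) — the record's age is 24 years, meeting the 20 years threshold — but (i) sets (h) aside: (i) is triggered — a current General Approval is held. (j) is not engaged (Mira is not the subject of the memorandum), so (i) stands. Exception (a) does not apply.
All of (b)'s requirements are met (the compliance score is 65 points, meeting the 62 points threshold; a current Standing Clearance is held). But: (l) operates against (b): the reportable unit count is 40, under the 51 limit. So (b) is unavailable.
Exception (c) fails — the agency head declined to issue a security-exemption finding.
Exception (d)'s conditions are all satisfied: a current Standing Notice is held; the memorandum was obtained under a confidentiality agreement. But applying paragraphs (m)–(n): (m) operates against (d): a current Class 4 Approval is held. (n) is not triggered (assessed value is $367,000, not under $314,500), so (m) stands. Exception (d) does not apply.
No exception displaces § 23.

Yes — the Ellisport Transit Authority must disclose the memorandum.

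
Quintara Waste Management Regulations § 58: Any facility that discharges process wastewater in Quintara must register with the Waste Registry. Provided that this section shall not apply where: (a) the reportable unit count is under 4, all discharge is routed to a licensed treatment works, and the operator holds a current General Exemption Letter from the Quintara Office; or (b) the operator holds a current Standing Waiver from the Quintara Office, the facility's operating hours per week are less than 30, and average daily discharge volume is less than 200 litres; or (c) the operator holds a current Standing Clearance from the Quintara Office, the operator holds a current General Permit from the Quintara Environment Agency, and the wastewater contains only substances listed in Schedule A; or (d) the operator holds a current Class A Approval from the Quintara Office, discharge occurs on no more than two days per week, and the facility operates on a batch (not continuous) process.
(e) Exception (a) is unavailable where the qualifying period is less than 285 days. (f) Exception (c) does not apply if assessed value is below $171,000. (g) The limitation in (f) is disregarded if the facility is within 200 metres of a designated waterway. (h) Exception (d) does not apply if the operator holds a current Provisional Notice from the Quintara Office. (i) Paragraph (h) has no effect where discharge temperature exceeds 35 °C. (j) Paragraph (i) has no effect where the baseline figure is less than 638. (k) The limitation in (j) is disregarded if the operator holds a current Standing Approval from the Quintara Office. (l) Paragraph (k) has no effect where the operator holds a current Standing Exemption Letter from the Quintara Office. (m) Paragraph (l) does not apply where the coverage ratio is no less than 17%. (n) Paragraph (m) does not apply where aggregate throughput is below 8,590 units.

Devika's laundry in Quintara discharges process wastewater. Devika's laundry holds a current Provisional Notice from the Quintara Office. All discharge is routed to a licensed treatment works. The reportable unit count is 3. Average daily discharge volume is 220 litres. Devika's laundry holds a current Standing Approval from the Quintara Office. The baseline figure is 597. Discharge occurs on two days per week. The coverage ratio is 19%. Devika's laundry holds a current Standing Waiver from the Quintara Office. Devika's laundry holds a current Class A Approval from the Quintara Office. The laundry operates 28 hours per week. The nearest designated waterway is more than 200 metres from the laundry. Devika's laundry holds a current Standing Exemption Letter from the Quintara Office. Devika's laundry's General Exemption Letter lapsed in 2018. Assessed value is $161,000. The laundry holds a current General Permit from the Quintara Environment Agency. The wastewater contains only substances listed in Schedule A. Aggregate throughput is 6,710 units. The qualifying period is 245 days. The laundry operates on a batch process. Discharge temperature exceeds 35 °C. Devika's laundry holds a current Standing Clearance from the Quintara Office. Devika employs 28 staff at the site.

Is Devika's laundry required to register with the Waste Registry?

Exception (a) requires that the operator holds a current General Exemption Letter from the Quintara Office; but the General Exemption Letter is not current, so (a) is unavailable.
Exception (b) fails — average daily discharge volume is 220 litres, not less than 200 litres.
Exception (c): a current Standing Clearance is held; a current General Permit is held; the wastewater is Schedule-A-only — every condition holds. Turning to paragraphs (f)–(g): (f) operates against (c): assessed value is $161,000, below the $171,000 limit. (g), which would lift (f), does not operate here — the laundry is more than 200 m from any designated waterway. So (c) is unavailable.
Exception (d)'s conditions are all satisfied: a current Class A Approval is held; discharge occurs on no more than two days per week; the facility operates on a batch process. Turning to paragraphs (h)–(n): (h) applies — a current Provisional Notice is held. (i) would limit (h) — discharge temperature exceeds 35 °C — but (j) sets (i) aside: (j) operates — the baseline figure is 597, less than the 638 limit. (k) operates (a current Standing Approval is held), but is overridden by (l): (l) applies — a current Standing Exemption Letter is held. (m) applies (the coverage ratio is 19%, meeting the 17% threshold), but is overridden by (n): (n) is triggered — aggregate throughput is 6,710 units, below the 8,590 units limit. So (d) is unavailable.
Every exception is unavailable, so the rule governs.

Yes — Devika's laundry must register with the Waste Registry.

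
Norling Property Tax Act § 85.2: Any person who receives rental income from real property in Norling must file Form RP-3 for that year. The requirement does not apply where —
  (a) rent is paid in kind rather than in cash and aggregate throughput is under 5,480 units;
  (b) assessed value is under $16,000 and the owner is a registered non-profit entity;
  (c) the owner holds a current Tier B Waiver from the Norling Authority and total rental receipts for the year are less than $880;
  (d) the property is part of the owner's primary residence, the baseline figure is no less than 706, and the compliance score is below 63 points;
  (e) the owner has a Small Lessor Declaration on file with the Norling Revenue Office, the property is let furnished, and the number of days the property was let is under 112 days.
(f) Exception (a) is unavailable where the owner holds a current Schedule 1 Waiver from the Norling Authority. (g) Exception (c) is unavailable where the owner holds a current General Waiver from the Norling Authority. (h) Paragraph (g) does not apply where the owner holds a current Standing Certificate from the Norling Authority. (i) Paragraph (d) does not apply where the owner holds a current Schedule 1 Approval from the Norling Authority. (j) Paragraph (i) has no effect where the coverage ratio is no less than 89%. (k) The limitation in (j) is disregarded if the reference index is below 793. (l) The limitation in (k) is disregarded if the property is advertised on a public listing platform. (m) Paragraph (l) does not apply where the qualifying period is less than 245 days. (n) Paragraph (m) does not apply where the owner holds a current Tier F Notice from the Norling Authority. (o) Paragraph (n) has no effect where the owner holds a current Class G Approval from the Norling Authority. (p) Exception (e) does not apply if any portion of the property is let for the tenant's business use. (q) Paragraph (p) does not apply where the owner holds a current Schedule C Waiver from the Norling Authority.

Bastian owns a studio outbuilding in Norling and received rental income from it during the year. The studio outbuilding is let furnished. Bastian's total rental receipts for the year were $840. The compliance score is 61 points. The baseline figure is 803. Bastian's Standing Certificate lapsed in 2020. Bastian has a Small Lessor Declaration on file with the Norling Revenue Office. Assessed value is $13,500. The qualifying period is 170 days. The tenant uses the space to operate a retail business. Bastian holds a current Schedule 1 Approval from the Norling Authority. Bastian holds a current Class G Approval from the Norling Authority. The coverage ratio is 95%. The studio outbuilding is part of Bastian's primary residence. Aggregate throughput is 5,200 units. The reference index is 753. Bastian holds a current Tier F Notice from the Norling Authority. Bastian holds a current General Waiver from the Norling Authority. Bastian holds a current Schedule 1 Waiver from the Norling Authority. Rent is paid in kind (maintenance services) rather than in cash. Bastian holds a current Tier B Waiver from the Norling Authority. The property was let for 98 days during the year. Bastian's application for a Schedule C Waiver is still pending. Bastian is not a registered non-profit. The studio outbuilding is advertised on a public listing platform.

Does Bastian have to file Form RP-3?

Yes — Bastian must file Form RP-3.

Exception (a) is satisfied on its face — rent is paid in kind; aggregate throughput is 5,200 units, under the 5,480 units limit. However, paragraph (f) must be considered: (f) operates against (a): a current Schedule 1 Waiver is held. (a) is therefore removed.
Exception (b) fails — Bastian is not a registered non-profit.
Exception (c): a current Tier B Waiver is held; total rental receipts for the year are $840, less than the $880 limit — every condition holds. Turning to paragraphs (g)–(h): (g) operates against (c): a current General Waiver is held. (h), which would lift (g), is inapplicable — there is no Standing Certificate in force. Exception (c) does not apply.
Exception (d): the studio outbuilding is part of the primary residence; the baseline figure is 803, meeting the 706 threshold; the compliance score is 61 points, below the 63 points limit — every condition holds. But: (i) operates against (d): a current Schedule 1 Approval is held. (j) is triggered (the coverage ratio is 95%, meeting the 89% threshold), but yields to (k): (k) is triggered — the reference index is 753, below the 793 limit. (l) is engaged (the property is publicly advertised), but is set aside by (m): (m) operates — the qualifying period is 170 days, less than the 245 days limit. (n) is triggered (a current Tier F Notice is held), but is set aside by (o): (o) applies — a current Class G Approval is held. So (d) is unavailable.
Exception (e)'s conditions are all satisfied: a Small Lessor Declaration is on file; the property is let furnished; the number of days the property was let is 98 days, under the 112 days limit. However, paragraphs (p)–(q) must be considered: (p) operates — the space is let for business use. (q), which would lift (p), does not operate here — no current Schedule C Waiver is held. (e) is therefore removed.
No exception applies. The general rule governs.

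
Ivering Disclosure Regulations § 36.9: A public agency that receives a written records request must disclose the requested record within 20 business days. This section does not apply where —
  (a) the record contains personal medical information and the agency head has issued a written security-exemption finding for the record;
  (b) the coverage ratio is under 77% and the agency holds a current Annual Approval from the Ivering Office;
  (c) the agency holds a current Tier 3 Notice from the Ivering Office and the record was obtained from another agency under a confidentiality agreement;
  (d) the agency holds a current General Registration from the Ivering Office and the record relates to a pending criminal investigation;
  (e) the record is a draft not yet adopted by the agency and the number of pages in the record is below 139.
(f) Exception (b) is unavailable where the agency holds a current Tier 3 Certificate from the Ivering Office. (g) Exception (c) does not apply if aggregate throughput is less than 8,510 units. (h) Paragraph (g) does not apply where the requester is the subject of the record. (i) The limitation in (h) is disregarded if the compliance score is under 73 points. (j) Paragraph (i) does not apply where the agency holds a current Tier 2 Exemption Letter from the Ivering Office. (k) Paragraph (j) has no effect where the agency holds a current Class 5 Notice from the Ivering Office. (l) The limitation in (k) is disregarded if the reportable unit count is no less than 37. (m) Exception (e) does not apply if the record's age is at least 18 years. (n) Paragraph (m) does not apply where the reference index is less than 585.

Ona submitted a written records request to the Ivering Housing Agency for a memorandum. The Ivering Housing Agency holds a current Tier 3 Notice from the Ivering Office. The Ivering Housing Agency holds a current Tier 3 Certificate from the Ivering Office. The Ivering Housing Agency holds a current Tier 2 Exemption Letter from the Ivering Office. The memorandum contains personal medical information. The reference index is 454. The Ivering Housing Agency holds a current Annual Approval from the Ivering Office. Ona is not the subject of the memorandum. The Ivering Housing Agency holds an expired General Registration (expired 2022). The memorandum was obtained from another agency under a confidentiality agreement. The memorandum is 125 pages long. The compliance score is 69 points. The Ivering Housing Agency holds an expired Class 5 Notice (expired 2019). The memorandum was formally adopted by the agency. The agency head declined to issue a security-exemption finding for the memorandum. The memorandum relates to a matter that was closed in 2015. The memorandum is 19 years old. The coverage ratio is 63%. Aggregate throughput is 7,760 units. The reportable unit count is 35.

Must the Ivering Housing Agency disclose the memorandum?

Yes — the Ivering Housing Agency must disclose the memorandum.

Exception (a) does not apply: the agency head declined to issue a security-exemption finding.
All of (b)'s requirements are met (the coverage ratio is 63%, under the 77% limit; a current Annual Approval is held). Turning to paragraph (f): (f) is triggered — a current Tier 3 Certificate is held. So (b) is unavailable.
Exception (c) is satisfied on its face — a current Tier 3 Notice is held; the memorandum was obtained under a confidentiality agreement. But: (g) is engaged — aggregate throughput is 7,760 units, less than the 8,510 units limit. (h), which would lift (g), is not triggered — Ona is not the subject of the memorandum. Exception (c) does not apply.
Exception (d) requires that the agency holds a current General Registration from the Ivering Office; but there is no General Registration in force, so (d) is unavailable.
Exception (e) does not apply: the memorandum has been formally adopted.
No exception displaces § 36.9.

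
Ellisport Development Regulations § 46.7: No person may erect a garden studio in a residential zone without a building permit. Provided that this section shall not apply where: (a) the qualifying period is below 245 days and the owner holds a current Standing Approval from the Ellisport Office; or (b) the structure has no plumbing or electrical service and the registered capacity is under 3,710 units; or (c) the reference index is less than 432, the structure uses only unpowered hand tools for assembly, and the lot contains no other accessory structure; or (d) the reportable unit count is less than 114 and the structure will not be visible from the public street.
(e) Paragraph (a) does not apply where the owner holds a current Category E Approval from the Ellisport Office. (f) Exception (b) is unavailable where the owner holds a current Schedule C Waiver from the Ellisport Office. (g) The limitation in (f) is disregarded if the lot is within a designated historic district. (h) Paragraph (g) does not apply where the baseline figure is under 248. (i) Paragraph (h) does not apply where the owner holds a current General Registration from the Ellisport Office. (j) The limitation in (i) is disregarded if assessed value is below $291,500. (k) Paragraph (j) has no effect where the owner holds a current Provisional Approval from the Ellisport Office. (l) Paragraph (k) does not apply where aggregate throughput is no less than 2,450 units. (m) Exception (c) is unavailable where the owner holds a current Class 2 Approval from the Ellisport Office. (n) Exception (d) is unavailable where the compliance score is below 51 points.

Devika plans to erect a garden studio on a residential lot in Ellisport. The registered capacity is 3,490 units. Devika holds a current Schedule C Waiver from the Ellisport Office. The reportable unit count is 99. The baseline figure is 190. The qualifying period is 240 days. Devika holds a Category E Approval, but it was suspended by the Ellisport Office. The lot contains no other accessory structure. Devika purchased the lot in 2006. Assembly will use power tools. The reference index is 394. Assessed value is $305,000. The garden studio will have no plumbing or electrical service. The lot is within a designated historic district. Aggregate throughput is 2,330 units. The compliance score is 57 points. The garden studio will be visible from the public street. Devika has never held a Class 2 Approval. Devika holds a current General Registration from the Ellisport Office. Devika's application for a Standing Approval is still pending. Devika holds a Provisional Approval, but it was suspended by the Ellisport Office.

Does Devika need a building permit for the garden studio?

Exception (a) fails — the Standing Approval is not current.
All of (b)'s requirements are met (there is no plumbing or electrical service; the registered capacity is 3,490 units, under the 3,710 units limit). Under paragraphs (f)–(l): (f) would limit (b) — a current Schedule C Waiver is held — but (g) sets (f) aside: (g) operates against (f): the lot is in a historic district. (h) operates (the baseline figure is 190, under the 248 limit), but yields to (i): (i) operates against (h): a current General Registration is held. (j), which would lift (i), is inapplicable — assessed value is $305,000, not below $291,500. So (b) applies.
Exception (c) does not apply: assembly uses power tools.
Exception (d) does not apply: the structure will be visible from the street.

No — exception (b) applies; Devika does not need a building permit.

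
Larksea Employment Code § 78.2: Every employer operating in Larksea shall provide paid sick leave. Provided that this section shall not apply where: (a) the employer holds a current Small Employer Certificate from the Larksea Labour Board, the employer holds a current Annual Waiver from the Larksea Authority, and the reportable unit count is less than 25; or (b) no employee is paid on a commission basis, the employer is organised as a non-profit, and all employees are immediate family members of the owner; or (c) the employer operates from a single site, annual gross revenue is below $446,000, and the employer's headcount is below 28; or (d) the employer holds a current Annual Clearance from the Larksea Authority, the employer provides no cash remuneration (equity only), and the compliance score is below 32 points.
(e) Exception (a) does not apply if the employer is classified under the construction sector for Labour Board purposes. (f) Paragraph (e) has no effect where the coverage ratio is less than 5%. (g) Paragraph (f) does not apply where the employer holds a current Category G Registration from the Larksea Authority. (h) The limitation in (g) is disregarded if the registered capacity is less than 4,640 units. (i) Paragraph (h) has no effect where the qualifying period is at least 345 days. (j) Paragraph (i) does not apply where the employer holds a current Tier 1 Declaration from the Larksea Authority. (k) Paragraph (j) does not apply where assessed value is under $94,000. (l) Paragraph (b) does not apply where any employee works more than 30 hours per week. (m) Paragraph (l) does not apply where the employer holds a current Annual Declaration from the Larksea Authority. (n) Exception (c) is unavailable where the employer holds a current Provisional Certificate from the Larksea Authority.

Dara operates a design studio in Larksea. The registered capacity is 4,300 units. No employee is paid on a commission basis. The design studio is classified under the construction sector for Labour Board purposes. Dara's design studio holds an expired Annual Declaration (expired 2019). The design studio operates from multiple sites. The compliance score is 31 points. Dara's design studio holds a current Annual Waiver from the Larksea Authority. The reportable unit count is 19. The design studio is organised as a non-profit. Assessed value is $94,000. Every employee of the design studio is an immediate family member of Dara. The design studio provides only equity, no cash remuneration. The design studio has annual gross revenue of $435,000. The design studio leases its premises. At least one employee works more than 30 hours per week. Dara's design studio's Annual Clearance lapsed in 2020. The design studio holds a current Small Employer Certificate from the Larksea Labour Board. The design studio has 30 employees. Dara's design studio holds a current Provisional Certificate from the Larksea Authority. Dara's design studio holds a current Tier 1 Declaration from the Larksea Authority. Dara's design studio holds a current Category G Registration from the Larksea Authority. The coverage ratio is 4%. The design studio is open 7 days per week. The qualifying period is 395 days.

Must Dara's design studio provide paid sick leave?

Exception (a)'s conditions are all satisfied: a current Small Employer Certificate is held; a current Annual Waiver is held; the reportable unit count is 19, less than the 25 limit. Considering the limiting provisions: (e) would limit (a) — the design studio is classified under the construction sector — but (f) sets (e) aside: (f) operates against (e): the coverage ratio is 4%, less than the 5% limit. (g) applies (a current Category G Registration is held), but yields to (h): (h) operates against (g): the registered capacity is 4,300 units, less than the 4,640 units limit. (i) is triggered (the qualifying period is 395 days, meeting the 345 days threshold), but is itself disapplied by (j): (j) is triggered — a current Tier 1 Declaration is held. (k) is not engaged (assessed value is $94,000, not under $94,000), so (j) stands. Exception (a) stands.
Exception (b)'s conditions are all satisfied: no employee is paid on commission; the employer is a non-profit; every employee is an immediate family member. But applying paragraphs (l)–(m): (l) operates against (b): at least one employee exceeds 30 hours/week. (m), which would lift (l), is inapplicable — the Annual Declaration is not current. So (b) is unavailable.
Exception (c) fails — the employer operates from multiple sites.
Exception (d) requires that the employer holds a current Annual Clearance from the Larksea Authority; but the Annual Clearance is not current, so (d) is unavailable.

No — exception (a) applies; Dara's design studio is not required to provide paid sick leave.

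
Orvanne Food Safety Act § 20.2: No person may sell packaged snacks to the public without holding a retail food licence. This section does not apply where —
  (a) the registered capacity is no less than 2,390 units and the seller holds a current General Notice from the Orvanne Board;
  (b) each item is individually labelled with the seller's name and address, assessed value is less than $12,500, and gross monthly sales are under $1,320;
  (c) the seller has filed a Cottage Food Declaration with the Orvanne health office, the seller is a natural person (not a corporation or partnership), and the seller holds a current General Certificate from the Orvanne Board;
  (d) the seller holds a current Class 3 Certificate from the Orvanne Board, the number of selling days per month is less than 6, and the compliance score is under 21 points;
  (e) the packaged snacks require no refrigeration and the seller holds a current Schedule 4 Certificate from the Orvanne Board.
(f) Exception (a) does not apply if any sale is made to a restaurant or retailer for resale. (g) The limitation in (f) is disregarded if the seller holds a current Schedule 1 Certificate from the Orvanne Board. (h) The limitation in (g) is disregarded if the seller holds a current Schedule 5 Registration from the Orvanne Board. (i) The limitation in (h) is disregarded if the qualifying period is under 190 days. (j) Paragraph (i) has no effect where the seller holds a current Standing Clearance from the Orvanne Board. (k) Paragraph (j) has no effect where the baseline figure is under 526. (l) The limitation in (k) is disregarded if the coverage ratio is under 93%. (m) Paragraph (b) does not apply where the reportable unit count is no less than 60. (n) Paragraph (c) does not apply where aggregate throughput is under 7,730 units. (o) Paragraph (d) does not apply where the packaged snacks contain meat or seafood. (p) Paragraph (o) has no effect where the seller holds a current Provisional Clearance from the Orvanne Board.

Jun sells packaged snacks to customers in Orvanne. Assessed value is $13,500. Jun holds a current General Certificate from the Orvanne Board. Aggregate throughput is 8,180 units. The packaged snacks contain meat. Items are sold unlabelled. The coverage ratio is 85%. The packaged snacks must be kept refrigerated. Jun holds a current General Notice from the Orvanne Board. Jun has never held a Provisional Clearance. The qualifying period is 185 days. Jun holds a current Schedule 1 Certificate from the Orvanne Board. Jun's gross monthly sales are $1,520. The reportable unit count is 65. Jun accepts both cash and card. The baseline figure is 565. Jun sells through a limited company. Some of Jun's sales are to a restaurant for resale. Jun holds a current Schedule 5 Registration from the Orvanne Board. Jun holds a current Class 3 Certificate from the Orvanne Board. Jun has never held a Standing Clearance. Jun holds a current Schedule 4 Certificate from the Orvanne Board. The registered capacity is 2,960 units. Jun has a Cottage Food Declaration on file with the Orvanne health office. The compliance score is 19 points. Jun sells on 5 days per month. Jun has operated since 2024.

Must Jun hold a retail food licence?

No — exception (a) applies; Jun is not required to hold a retail food licence.

Exception (a): the registered capacity is 2,960 units, meeting the 2,390 units threshold; a current General Notice is held — every condition holds. Considering the limiting provisions: (f) is triggered (some sales are to a restaurant for resale), but is overridden by (g): (g) operates against (f): a current Schedule 1 Certificate is held. (h) applies (a current Schedule 5 Registration is held), but is overridden by (i): (i) operates against (h): the qualifying period is 185 days, under the 190 days limit. (j) is inapplicable (the Standing Clearance is not current), so (i) stands. So (a) applies.
Exception (b) does not apply: items are sold unlabelled.
Exception (c) fails — the seller operates through a limited company.
Exception (d) is satisfied on its face — a current Class 3 Certificate is held; the number of selling days per month is 5, less than the 6 limit; the compliance score is 19 points, under the 21 points limit. But applying paragraphs (o)–(p): (o) operates against (d): the packaged snacks contain meat. (p) is not engaged (the Provisional Clearance is not current), so (o) stands. (d) is therefore removed.
Exception (e) does not apply: the packaged snacks require refrigeration.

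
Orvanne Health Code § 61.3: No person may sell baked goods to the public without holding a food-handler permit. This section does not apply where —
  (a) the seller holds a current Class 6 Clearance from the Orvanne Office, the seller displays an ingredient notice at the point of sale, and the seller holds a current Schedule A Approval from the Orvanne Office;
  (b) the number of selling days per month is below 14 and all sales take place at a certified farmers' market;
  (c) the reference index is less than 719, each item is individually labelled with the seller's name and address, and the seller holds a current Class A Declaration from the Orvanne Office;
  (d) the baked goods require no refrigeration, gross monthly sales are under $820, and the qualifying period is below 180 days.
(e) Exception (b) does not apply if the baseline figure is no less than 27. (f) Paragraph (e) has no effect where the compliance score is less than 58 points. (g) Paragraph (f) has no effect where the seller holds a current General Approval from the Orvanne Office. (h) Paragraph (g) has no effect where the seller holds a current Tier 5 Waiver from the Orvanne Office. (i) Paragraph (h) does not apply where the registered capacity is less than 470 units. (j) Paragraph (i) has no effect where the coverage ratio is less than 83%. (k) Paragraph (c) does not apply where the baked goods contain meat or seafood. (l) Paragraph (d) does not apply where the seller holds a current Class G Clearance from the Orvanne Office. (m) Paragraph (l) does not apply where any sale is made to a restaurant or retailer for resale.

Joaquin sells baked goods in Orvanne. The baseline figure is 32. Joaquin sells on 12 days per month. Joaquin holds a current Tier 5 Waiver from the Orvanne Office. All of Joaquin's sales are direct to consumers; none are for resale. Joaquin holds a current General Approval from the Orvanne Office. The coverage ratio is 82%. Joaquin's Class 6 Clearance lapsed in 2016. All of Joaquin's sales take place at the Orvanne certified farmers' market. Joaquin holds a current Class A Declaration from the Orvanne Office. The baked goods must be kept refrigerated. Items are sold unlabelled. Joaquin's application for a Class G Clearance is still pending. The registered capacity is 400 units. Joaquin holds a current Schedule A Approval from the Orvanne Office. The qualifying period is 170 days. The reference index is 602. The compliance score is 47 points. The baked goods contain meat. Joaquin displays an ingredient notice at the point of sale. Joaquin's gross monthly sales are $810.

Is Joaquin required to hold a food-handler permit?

No — exception (b) applies; Joaquin is not required to hold a food-handler permit.

Exception (a) requires that the seller holds a current Class 6 Clearance from the Orvanne Office; but no current Class 6 Clearance is held, so (a) is unavailable.
Exception (b) is satisfied on its face — the number of selling days per month is 12, below the 14 limit; all sales are at a certified farmers' market. As to paragraphs (e)–(j): (e) would limit (b) — the baseline figure is 32, meeting the 27 threshold — but (f) sets (e) aside: (f) operates against (e): the compliance score is 47 points, less than the 58 points limit. (g) would limit (f) — a current General Approval is held — but (h) sets (g) aside: (h) operates against (g): a current Tier 5 Waiver is held. (i) is triggered (the registered capacity is 400 units, less than the 470 units limit), but is displaced by (j): (j) operates against (i): the coverage ratio is 82%, less than the 83% limit. Exception (b) stands.
Exception (c) requires that each item is individually labelled with the seller's name and address; but items are sold unlabelled, so (c) is unavailable.
Exception (d) requires that the baked goods require no refrigeration; but the baked goods require refrigeration, so (d) is unavailable.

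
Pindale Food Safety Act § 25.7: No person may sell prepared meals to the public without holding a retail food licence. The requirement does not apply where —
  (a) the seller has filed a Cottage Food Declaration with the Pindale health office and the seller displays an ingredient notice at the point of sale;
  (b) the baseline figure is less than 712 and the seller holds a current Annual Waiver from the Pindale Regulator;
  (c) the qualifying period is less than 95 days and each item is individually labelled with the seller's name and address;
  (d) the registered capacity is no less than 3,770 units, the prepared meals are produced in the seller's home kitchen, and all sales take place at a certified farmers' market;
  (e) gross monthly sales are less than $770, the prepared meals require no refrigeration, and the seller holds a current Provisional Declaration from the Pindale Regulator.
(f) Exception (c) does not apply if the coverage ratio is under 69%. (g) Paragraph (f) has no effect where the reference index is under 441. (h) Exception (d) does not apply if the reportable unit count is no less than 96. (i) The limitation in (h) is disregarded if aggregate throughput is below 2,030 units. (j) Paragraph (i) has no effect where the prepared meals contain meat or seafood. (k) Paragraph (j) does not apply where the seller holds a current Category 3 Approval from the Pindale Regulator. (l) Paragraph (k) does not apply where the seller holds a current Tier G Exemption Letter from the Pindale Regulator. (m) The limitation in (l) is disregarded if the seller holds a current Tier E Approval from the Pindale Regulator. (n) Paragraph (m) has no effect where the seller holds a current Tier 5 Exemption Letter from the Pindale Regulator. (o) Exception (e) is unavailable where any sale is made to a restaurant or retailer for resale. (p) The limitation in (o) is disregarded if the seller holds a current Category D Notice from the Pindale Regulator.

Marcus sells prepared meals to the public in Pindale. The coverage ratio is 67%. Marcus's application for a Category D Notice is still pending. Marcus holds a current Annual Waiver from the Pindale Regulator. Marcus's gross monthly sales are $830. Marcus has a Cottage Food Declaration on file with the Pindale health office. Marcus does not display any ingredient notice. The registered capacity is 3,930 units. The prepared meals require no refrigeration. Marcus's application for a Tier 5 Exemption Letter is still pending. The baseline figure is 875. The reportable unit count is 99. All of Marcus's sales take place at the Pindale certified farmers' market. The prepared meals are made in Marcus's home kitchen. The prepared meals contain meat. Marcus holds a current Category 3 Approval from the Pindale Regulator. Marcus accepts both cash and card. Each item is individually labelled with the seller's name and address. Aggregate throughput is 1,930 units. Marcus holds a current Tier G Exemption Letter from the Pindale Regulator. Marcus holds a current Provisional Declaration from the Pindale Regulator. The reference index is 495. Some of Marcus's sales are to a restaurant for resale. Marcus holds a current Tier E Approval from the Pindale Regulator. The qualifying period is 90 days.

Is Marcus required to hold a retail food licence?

Exception (a) does not apply: no ingredient notice is displayed.
Exception (b) does not apply: the baseline figure is 875, not less than 712.
Exception (c)'s conditions are all satisfied: the qualifying period is 90 days, less than the 95 days limit; items are individually labelled. But applying paragraphs (f)–(g): (f) operates against (c): the coverage ratio is 67%, under the 69% limit. (g), which would lift (f), is not triggered — the reference index is 495, not under 441. So (c) is unavailable.
All of (d)'s requirements are met (the registered capacity is 3,930 units, meeting the 3,770 units threshold; the prepared meals are home-kitchen produced; all sales are at a certified farmers' market). Applying paragraphs (h)–(n): (h) is engaged (the reportable unit count is 99, meeting the 96 threshold), but is set aside by (i): (i) is triggered — aggregate throughput is 1,930 units, below the 2,030 units limit. (j) applies (the prepared meals contain meat), but is itself disapplied by (k): (k) operates against (j): a current Category 3 Approval is held. (l) is engaged (a current Tier G Exemption Letter is held), but is itself disapplied by (m): (m) applies — a current Tier E Approval is held. (n), which would lift (m), is not triggered — the Tier 5 Exemption Letter is not current. So (d) applies.
Exception (e) fails — gross monthly sales are $830, not less than $770.

No — exception (d) applies; Marcus is not required to hold a retail food licence.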